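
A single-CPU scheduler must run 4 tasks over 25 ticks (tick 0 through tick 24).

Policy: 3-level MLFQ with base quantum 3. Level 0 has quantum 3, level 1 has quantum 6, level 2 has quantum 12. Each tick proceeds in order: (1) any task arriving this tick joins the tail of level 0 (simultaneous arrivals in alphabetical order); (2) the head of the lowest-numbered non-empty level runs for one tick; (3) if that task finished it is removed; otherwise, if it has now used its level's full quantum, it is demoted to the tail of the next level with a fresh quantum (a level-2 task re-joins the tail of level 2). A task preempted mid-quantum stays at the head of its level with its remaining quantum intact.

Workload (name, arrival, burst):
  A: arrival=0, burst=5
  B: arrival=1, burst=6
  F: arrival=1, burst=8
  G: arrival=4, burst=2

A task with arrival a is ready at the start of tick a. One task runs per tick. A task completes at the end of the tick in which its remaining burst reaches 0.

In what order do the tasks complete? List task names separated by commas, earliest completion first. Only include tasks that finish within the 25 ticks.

t=0: L0/L1/L2 = A/-/- → run A
t=1: L0/L1/L2 = ABF/-/- → run A
t=2: L0/L1/L2 = ABF/-/- → run A
t=3: L0/L1/L2 = BF/A/- → run B
t=4: L0/L1/L2 = BFG/A/- → run B
t=5: L0/L1/L2 = BFG/A/- → run B
t=6: L0/L1/L2 = FG/AB/- → run F
t=7: L0/L1/L2 = FG/AB/- → run F
t=8: L0/L1/L2 = FG/AB/- → run F
t=9: L0/L1/L2 = G/ABF/- → run G
t=10: L0/L1/L2 = G/ABF/- → run G
t=11: L0/L1/L2 = -/ABF/- → run A
t=12: L0/L1/L2 = -/ABF/- → run A
t=13: L0/L1/L2 = -/BF/- → run B
t=14: L0/L1/L2 = -/BF/- → run B
t=15: L0/L1/L2 = -/BF/- → run B
t=16: L0/L1/L2 = -/F/- → run F
t=17: L0/L1/L2 = -/F/- → run F
t=18: L0/L1/L2 = -/F/- → run F
t=19: L0/L1/L2 = -/F/- → run F
t=20: L0/L1/L2 = -/F/- → run F
t=21: (idle)
t=22: (idle)
t=23: (idle)
t=24: (idle)

completion order = G, A, B, F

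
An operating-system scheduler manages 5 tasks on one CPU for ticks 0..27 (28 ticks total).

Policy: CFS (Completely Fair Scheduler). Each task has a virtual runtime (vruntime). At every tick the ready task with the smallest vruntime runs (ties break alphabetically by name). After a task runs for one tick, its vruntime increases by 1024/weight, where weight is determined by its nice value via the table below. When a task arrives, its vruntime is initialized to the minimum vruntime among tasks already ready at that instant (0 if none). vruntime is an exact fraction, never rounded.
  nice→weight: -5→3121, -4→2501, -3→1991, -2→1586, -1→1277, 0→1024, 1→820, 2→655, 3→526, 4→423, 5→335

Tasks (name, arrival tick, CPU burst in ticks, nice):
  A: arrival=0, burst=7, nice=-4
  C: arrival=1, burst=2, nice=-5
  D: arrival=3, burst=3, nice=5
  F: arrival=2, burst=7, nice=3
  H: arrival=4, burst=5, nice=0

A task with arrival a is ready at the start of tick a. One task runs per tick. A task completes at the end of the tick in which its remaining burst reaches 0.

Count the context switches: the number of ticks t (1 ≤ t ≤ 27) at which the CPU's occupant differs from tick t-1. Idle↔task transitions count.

context switches = 19

t=0: vr[A=0] → run A
t=1: vr[A=1024/2501 C=1024/2501] → run A
t=2: vr[A=2048/2501 C=1024/2501 F=1024/2501] → run C
t=3: vr[A=2048/2501 C=5756928/7805621 D=1024/2501 F=1024/2501] → run D
t=4: vr[A=2048/2501 C=5756928/7805621 D=2904064/837835 F=1024/2501 H=1024/2501] → run F
t=5: vr[A=2048/2501 C=5756928/7805621 D=2904064/837835 F=1549824/657763 H=1024/2501] → run H
t=6: vr[A=2048/2501 C=5756928/7805621 D=2904064/837835 F=1549824/657763 H=3525/2501] → run C
t=7: vr[A=2048/2501 D=2904064/837835 F=1549824/657763 H=3525/2501] → run A
t=8: vr[A=3072/2501 D=2904064/837835 F=1549824/657763 H=3525/2501] → run A
t=9: vr[A=4096/2501 D=2904064/837835 F=1549824/657763 H=3525/2501] → run H
t=10: vr[A=4096/2501 D=2904064/837835 F=1549824/657763 H=6026/2501] → run A
t=11: vr[A=5120/2501 D=2904064/837835 F=1549824/657763 H=6026/2501] → run A
t=12: vr[A=6144/2501 D=2904064/837835 F=1549824/657763 H=6026/2501] → run F
t=13: vr[A=6144/2501 D=2904064/837835 F=2830336/657763 H=6026/2501] → run H
t=14: vr[A=6144/2501 D=2904064/837835 F=2830336/657763 H=8527/2501] → run A
t=15: vr[D=2904064/837835 F=2830336/657763 H=8527/2501] → run H
t=16: vr[D=2904064/837835 F=2830336/657763 H=11028/2501] → run D
t=17: vr[D=5465088/837835 F=2830336/657763 H=11028/2501] → run F
t=18: vr[D=5465088/837835 F=4110848/657763 H=11028/2501] → run H
t=19: vr[D=5465088/837835 F=4110848/657763] → run F
t=20: vr[D=5465088/837835 F=5391360/657763] → run D
t=21: vr[F=5391360/657763] → run F
t=22: vr[F=6671872/657763] → run F
t=23: vr[F=7952384/657763] → run F
t=24: (idle)
t=25: (idle)
t=26: (idle)
t=27: (idle)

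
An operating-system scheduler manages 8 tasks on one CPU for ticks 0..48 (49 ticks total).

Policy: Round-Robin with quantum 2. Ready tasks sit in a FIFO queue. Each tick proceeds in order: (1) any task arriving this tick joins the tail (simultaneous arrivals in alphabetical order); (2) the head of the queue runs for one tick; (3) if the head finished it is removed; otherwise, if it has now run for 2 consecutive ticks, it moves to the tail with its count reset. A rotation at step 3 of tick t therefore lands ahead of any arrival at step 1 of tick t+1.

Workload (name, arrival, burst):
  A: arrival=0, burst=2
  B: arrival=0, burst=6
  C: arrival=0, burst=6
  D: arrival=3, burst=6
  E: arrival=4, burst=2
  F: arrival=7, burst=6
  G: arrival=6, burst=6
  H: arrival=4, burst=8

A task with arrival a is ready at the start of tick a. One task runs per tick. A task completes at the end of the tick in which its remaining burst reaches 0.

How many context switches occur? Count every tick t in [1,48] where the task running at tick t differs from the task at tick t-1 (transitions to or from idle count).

t=0: queue=[A,B,C] q_used=0 → run A
t=1: queue=[A,B,C] q_used=1 → run A
t=2: queue=[B,C] q_used=0 → run B
t=3: queue=[B,C,D] q_used=1 → run B
t=4: queue=[C,D,B,E,H] q_used=0 → run C
t=5: queue=[C,D,B,E,H] q_used=1 → run C
t=6: queue=[D,B,E,H,C,G] q_used=0 → run D
t=7: queue=[D,B,E,H,C,G,F] q_used=1 → run D
t=8: queue=[B,E,H,C,G,F,D] q_used=0 → run B
t=9: queue=[B,E,H,C,G,F,D] q_used=1 → run B
t=10: queue=[E,H,C,G,F,D,B] q_used=0 → run E
t=11: queue=[E,H,C,G,F,D,B] q_used=1 → run E
t=12: queue=[H,C,G,F,D,B] q_used=0 → run H
t=13: queue=[H,C,G,F,D,B] q_used=1 → run H
t=14: queue=[C,G,F,D,B,H] q_used=0 → run C
t=15: queue=[C,G,F,D,B,H] q_used=1 → run C
t=16: queue=[G,F,D,B,H,C] q_used=0 → run G
t=17: queue=[G,F,D,B,H,C] q_used=1 → run G
t=18: queue=[F,D,B,H,C,G] q_used=0 → run F
t=19: queue=[F,D,B,H,C,G] q_used=1 → run F
t=20: queue=[D,B,H,C,G,F] q_used=0 → run D
t=21: queue=[D,B,H,C,G,F] q_used=1 → run D
t=22: queue=[B,H,C,G,F,D] q_used=0 → run B
t=23: queue=[B,H,C,G,F,D] q_used=1 → run B
t=24: queue=[H,C,G,F,D] q_used=0 → run H
t=25: queue=[H,C,G,F,D] q_used=1 → run H
t=26: queue=[C,G,F,D,H] q_used=0 → run C
t=27: queue=[C,G,F,D,H] q_used=1 → run C
t=28: queue=[G,F,D,H] q_used=0 → run G
t=29: queue=[G,F,D,H] q_used=1 → run G
t=30: queue=[F,D,H,G] q_used=0 → run F
t=31: queue=[F,D,H,G] q_used=1 → run F
t=32: queue=[D,H,G,F] q_used=0 → run D
t=33: queue=[D,H,G,F] q_used=1 → run D
t=34: queue=[H,G,F] q_used=0 → run H
t=35: queue=[H,G,F] q_used=1 → run H
t=36: queue=[G,F,H] q_used=0 → run G
t=37: queue=[G,F,H] q_used=1 → run G
t=38: queue=[F,H] q_used=0 → run F
t=39: queue=[F,H] q_used=1 → run F
t=40: queue=[H] q_used=0 → run H
t=41: queue=[H] q_used=1 → run H
t=42: (idle)
t=43: (idle)
t=44: (idle)
t=45: (idle)
t=46: (idle)
t=47: (idle)
t=48: (idle)

context switches = 21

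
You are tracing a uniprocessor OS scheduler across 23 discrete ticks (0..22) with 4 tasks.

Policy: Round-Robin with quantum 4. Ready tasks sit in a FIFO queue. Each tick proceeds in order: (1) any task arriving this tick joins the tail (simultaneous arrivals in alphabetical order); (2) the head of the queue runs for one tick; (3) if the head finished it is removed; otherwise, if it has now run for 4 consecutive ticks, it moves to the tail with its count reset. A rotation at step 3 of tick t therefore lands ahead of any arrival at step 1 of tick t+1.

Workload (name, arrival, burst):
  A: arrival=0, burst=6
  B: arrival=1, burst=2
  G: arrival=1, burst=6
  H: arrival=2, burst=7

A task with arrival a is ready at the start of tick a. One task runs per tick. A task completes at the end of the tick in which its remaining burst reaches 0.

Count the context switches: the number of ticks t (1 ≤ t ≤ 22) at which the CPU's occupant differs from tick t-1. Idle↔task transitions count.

t=0: queue=[A] q_used=0 → run A
t=1: queue=[A,B,G] q_used=1 → run A
t=2: queue=[A,B,G,H] q_used=2 → run A
t=3: queue=[A,B,G,H] q_used=3 → run A
t=4: queue=[B,G,H,A] q_used=0 → run B
t=5: queue=[B,G,H,A] q_used=1 → run B
t=6: queue=[G,H,A] q_used=0 → run G
t=7: queue=[G,H,A] q_used=1 → run G
t=8: queue=[G,H,A] q_used=2 → run G
t=9: queue=[G,H,A] q_used=3 → run G
t=10: queue=[H,A,G] q_used=0 → run H
t=11: queue=[H,A,G] q_used=1 → run H
t=12: queue=[H,A,G] q_used=2 → run H
t=13: queue=[H,A,G] q_used=3 → run H
t=14: queue=[A,G,H] q_used=0 → run A
t=15: queue=[A,G,H] q_used=1 → run A
t=16: queue=[G,H] q_used=0 → run G
t=17: queue=[G,H] q_used=1 → run G
t=18: queue=[H] q_used=0 → run H
t=19: queue=[H] q_used=1 → run H
t=20: queue=[H] q_used=2 → run H
t=21: (idle)
t=22: (idle)

context switches = 7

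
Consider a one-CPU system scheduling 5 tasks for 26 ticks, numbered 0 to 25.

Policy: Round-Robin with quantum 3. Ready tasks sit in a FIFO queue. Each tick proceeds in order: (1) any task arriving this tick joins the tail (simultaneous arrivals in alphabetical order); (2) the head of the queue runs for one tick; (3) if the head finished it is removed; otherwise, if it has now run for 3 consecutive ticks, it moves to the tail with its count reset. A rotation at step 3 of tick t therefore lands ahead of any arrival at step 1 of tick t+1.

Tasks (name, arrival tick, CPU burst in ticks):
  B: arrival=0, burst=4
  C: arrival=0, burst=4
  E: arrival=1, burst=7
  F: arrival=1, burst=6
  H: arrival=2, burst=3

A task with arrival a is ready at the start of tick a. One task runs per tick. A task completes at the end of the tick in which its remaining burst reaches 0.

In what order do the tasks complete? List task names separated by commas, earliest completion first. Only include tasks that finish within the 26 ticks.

t=0: queue=[B,C] q_used=0 → run B
t=1: queue=[B,C,E,F] q_used=1 → run B
t=2: queue=[B,C,E,F,H] q_used=2 → run B
t=3: queue=[C,E,F,H,B] q_used=0 → run C
t=4: queue=[C,E,F,H,B] q_used=1 → run C
t=5: queue=[C,E,F,H,B] q_used=2 → run C
t=6: queue=[E,F,H,B,C] q_used=0 → run E
t=7: queue=[E,F,H,B,C] q_used=1 → run E
t=8: queue=[E,F,H,B,C] q_used=2 → run E
t=9: queue=[F,H,B,C,E] q_used=0 → run F
t=10: queue=[F,H,B,C,E] q_used=1 → run F
t=11: queue=[F,H,B,C,E] q_used=2 → run F
t=12: queue=[H,B,C,E,F] q_used=0 → run H
t=13: queue=[H,B,C,E,F] q_used=1 → run H
t=14: queue=[H,B,C,E,F] q_used=2 → run H
t=15: queue=[B,C,E,F] q_used=0 → run B
t=16: queue=[C,E,F] q_used=0 → run C
t=17: queue=[E,F] q_used=0 → run E
t=18: queue=[E,F] q_used=1 → run E
t=19: queue=[E,F] q_used=2 → run E
t=20: queue=[F,E] q_used=0 → run F
t=21: queue=[F,E] q_used=1 → run F
t=22: queue=[F,E] q_used=2 → run F
t=23: queue=[E] q_used=0 → run E
t=24: (idle)
t=25: (idle)

completion order = H, B, C, F, E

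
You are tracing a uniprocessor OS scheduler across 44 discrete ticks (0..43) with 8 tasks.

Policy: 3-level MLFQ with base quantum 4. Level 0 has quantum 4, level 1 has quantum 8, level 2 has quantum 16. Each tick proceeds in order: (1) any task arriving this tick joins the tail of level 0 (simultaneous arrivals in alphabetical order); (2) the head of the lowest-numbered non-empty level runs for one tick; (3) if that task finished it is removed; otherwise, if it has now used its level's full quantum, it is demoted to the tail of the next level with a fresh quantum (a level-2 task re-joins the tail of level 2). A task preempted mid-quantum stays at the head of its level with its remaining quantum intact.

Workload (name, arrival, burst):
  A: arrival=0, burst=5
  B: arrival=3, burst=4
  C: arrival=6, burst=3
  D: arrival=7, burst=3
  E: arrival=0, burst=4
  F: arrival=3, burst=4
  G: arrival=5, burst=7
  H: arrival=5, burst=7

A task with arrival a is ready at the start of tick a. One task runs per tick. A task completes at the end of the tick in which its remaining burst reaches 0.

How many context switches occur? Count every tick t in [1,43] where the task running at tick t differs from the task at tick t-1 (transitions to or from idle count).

t=0: L0/L1/L2 = AE/-/- → run A
t=1: L0/L1/L2 = AE/-/- → run A
t=2: L0/L1/L2 = AE/-/- → run A
t=3: L0/L1/L2 = AEBF/-/- → run A
t=4: L0/L1/L2 = EBF/A/- → run E
t=5: L0/L1/L2 = EBFGH/A/- → run E
t=6: L0/L1/L2 = EBFGHC/A/- → run E
t=7: L0/L1/L2 = EBFGHCD/A/- → run E
t=8: L0/L1/L2 = BFGHCD/A/- → run B
t=9: L0/L1/L2 = BFGHCD/A/- → run B
t=10: L0/L1/L2 = BFGHCD/A/- → run B
t=11: L0/L1/L2 = BFGHCD/A/- → run B
t=12: L0/L1/L2 = FGHCD/A/- → run F
t=13: L0/L1/L2 = FGHCD/A/- → run F
t=14: L0/L1/L2 = FGHCD/A/- → run F
t=15: L0/L1/L2 = FGHCD/A/- → run F
t=16: L0/L1/L2 = GHCD/A/- → run G
t=17: L0/L1/L2 = GHCD/A/- → run G
t=18: L0/L1/L2 = GHCD/A/- → run G
t=19: L0/L1/L2 = GHCD/A/- → run G
t=20: L0/L1/L2 = HCD/AG/- → run H
t=21: L0/L1/L2 = HCD/AG/- → run H
t=22: L0/L1/L2 = HCD/AG/- → run H
t=23: L0/L1/L2 = HCD/AG/- → run H
t=24: L0/L1/L2 = CD/AGH/- → run C
t=25: L0/L1/L2 = CD/AGH/- → run C
t=26: L0/L1/L2 = CD/AGH/- → run C
t=27: L0/L1/L2 = D/AGH/- → run D
t=28: L0/L1/L2 = D/AGH/- → run D
t=29: L0/L1/L2 = D/AGH/- → run D
t=30: L0/L1/L2 = -/AGH/- → run A
t=31: L0/L1/L2 = -/GH/- → run G
t=32: L0/L1/L2 = -/GH/- → run G
t=33: L0/L1/L2 = -/GH/- → run G
t=34: L0/L1/L2 = -/H/- → run H
t=35: L0/L1/L2 = -/H/- → run H
t=36: L0/L1/L2 = -/H/- → run H
t=37: (idle)
t=38: (idle)
t=39: (idle)
t=40: (idle)
t=41: (idle)
t=42: (idle)
t=43: (idle)

context switches = 11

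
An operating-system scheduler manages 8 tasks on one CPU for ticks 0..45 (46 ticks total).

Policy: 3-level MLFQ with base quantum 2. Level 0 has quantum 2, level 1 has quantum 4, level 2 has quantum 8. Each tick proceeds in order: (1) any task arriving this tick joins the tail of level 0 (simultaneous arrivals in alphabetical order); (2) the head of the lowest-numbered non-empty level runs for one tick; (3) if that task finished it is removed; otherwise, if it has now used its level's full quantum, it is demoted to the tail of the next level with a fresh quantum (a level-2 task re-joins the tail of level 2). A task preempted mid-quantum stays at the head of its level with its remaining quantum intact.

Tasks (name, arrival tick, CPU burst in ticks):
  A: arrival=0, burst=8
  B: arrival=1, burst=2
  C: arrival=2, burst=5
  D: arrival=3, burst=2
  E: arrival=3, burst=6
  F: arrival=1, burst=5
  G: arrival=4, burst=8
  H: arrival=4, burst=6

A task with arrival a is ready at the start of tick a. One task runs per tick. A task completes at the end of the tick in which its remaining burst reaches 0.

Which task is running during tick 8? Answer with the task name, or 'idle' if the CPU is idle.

running at tick 8 = D

t=0: L0/L1/L2 = A/-/- → run A
t=1: L0/L1/L2 = ABF/-/- → run A
t=2: L0/L1/L2 = BFC/A/- → run B
t=3: L0/L1/L2 = BFCDE/A/- → run B
t=4: L0/L1/L2 = FCDEGH/A/- → run F
t=5: L0/L1/L2 = FCDEGH/A/- → run F
t=6: L0/L1/L2 = CDEGH/AF/- → run C
t=7: L0/L1/L2 = CDEGH/AF/- → run C
t=8: L0/L1/L2 = DEGH/AFC/- → run D
t=9: L0/L1/L2 = DEGH/AFC/- → run D
t=10: L0/L1/L2 = EGH/AFC/- → run E
t=11: L0/L1/L2 = EGH/AFC/- → run E
t=12: L0/L1/L2 = GH/AFCE/- → run G
t=13: L0/L1/L2 = GH/AFCE/- → run G
t=14: L0/L1/L2 = H/AFCEG/- → run H
t=15: L0/L1/L2 = H/AFCEG/- → run H
t=16: L0/L1/L2 = -/AFCEGH/- → run A
t=17: L0/L1/L2 = -/AFCEGH/- → run A
t=18: L0/L1/L2 = -/AFCEGH/- → run A
t=19: L0/L1/L2 = -/AFCEGH/- → run A
t=20: L0/L1/L2 = -/FCEGH/A → run F
t=21: L0/L1/L2 = -/FCEGH/A → run F
t=22: L0/L1/L2 = -/FCEGH/A → run F
t=23: L0/L1/L2 = -/CEGH/A → run C
t=24: L0/L1/L2 = -/CEGH/A → run C
t=25: L0/L1/L2 = -/CEGH/A → run C
t=26: L0/L1/L2 = -/EGH/A → run E
t=27: L0/L1/L2 = -/EGH/A → run E
t=28: L0/L1/L2 = -/EGH/A → run E
t=29: L0/L1/L2 = -/EGH/A → run E
t=30: L0/L1/L2 = -/GH/A → run G
t=31: L0/L1/L2 = -/GH/A → run G
t=32: L0/L1/L2 = -/GH/A → run G
t=33: L0/L1/L2 = -/GH/A → run G
t=34: L0/L1/L2 = -/H/AG → run H
t=35: L0/L1/L2 = -/H/AG → run H
t=36: L0/L1/L2 = -/H/AG → run H
t=37: L0/L1/L2 = -/H/AG → run H
t=38: L0/L1/L2 = -/-/AG → run A
t=39: L0/L1/L2 = -/-/AG → run A
t=40: L0/L1/L2 = -/-/G → run G
t=41: L0/L1/L2 = -/-/G → run G
t=42: (idle)
t=43: (idle)
t=44: (idle)
t=45: (idle)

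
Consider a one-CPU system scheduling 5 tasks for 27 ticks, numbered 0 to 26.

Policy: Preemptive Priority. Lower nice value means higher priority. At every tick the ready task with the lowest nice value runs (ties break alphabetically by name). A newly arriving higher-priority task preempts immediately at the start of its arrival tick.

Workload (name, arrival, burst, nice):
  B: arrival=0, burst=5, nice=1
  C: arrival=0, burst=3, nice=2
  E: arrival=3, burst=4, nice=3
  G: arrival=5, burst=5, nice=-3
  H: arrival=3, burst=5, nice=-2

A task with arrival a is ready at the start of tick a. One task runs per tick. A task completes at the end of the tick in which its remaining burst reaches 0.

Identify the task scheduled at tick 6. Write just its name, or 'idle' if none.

t=0: ready={B,C} → run B
t=1: ready={B,C} → run B
t=2: ready={B,C} → run B
t=3: ready={B,C,E,H} → run H
t=4: ready={B,C,E,H} → run H
t=5: ready={B,C,E,G,H} → run G
t=6: ready={B,C,E,G,H} → run G
t=7: ready={B,C,E,G,H} → run G
t=8: ready={B,C,E,G,H} → run G
t=9: ready={B,C,E,G,H} → run G
t=10: ready={B,C,E,H} → run H
t=11: ready={B,C,E,H} → run H
t=12: ready={B,C,E,H} → run H
t=13: ready={B,C,E} → run B
t=14: ready={B,C,E} → run B
t=15: ready={C,E} → run C
t=16: ready={C,E} → run C
t=17: ready={C,E} → run C
t=18: ready={E} → run E
t=19: ready={E} → run E
t=20: ready={E} → run E
t=21: ready={E} → run E
t=22: (idle)
t=23: (idle)
t=24: (idle)
t=25: (idle)
t=26: (idle)

running at tick 6 = G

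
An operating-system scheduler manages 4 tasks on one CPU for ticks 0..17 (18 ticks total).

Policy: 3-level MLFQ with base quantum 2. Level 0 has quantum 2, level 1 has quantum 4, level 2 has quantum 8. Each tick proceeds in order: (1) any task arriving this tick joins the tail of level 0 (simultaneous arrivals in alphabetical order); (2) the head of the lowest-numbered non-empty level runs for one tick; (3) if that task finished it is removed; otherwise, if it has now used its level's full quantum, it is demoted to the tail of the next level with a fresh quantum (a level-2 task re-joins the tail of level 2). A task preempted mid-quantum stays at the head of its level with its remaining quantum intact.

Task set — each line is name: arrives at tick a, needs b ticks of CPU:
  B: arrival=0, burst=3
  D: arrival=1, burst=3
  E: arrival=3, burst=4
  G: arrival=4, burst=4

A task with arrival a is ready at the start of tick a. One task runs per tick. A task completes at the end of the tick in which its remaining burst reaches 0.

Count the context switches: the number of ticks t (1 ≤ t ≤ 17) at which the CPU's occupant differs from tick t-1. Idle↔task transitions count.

context switches = 8

t=0: L0/L1/L2 = B/-/- → run B
t=1: L0/L1/L2 = BD/-/- → run B
t=2: L0/L1/L2 = D/B/- → run D
t=3: L0/L1/L2 = DE/B/- → run D
t=4: L0/L1/L2 = EG/BD/- → run E
t=5: L0/L1/L2 = EG/BD/- → run E
t=6: L0/L1/L2 = G/BDE/- → run G
t=7: L0/L1/L2 = G/BDE/- → run G
t=8: L0/L1/L2 = -/BDEG/- → run B
t=9: L0/L1/L2 = -/DEG/- → run D
t=10: L0/L1/L2 = -/EG/- → run E
t=11: L0/L1/L2 = -/EG/- → run E
t=12: L0/L1/L2 = -/G/- → run G
t=13: L0/L1/L2 = -/G/- → run G
t=14: (idle)
t=15: (idle)
t=16: (idle)
t=17: (idle)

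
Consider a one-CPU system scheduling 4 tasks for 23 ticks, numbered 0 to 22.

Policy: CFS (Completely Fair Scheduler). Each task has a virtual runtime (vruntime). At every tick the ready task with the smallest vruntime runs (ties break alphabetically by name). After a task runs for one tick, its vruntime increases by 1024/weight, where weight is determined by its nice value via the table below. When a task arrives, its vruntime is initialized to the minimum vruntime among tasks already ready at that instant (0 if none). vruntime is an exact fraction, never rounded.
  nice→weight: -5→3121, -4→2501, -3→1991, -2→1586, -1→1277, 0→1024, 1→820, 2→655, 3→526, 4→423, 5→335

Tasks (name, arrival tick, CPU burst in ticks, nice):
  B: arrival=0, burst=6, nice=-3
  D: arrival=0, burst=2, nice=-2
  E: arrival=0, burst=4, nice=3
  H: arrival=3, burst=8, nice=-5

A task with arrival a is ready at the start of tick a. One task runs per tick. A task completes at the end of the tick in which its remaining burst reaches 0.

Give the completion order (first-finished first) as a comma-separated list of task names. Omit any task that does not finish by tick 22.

t=0: vr[B=0 D=0 E=0] → run B
t=1: vr[B=1024/1991 D=0 E=0] → run D
t=2: vr[B=1024/1991 D=512/793 E=0] → run E
t=3: vr[B=1024/1991 D=512/793 E=512/263 H=1024/1991] → run B
t=4: vr[B=2048/1991 D=512/793 E=512/263 H=1024/1991] → run H
t=5: vr[B=2048/1991 D=512/793 E=512/263 H=5234688/6213911] → run D
t=6: vr[B=2048/1991 E=512/263 H=5234688/6213911] → run H
t=7: vr[B=2048/1991 E=512/263 H=7273472/6213911] → run B
t=8: vr[B=3072/1991 E=512/263 H=7273472/6213911] → run H
t=9: vr[B=3072/1991 E=512/263 H=9312256/6213911] → run H
t=10: vr[B=3072/1991 E=512/263 H=11351040/6213911] → run B
t=11: vr[B=4096/1991 E=512/263 H=11351040/6213911] → run H
t=12: vr[B=4096/1991 E=512/263 H=13389824/6213911] → run E
t=13: vr[B=4096/1991 E=1024/263 H=13389824/6213911] → run B
t=14: vr[B=5120/1991 E=1024/263 H=13389824/6213911] → run H
t=15: vr[B=5120/1991 E=1024/263 H=15428608/6213911] → run H
t=16: vr[B=5120/1991 E=1024/263 H=17467392/6213911] → run B
t=17: vr[E=1024/263 H=17467392/6213911] → run H
t=18: vr[E=1024/263] → run E
t=19: vr[E=1536/263] → run E
t=20: (idle)
t=21: (idle)
t=22: (idle)

completion order = D, B, H, E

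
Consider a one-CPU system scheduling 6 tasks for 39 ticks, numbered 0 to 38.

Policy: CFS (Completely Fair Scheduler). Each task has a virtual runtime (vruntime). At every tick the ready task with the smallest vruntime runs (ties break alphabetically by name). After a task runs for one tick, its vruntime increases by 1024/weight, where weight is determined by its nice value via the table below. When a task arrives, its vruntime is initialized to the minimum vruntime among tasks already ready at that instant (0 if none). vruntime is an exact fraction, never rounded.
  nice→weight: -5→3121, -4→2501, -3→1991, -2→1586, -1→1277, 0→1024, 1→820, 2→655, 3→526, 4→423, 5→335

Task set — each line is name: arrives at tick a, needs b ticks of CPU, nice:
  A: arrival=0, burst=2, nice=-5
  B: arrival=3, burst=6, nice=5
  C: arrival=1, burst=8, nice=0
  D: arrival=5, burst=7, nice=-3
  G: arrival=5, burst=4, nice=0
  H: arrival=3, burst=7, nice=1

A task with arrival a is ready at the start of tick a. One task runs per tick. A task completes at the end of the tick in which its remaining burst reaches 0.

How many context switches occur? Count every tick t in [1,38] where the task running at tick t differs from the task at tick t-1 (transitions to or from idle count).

context switches = 29

t=0: vr[A=0] → run A
t=1: vr[A=1024/3121 C=1024/3121] → run A
t=2: vr[C=1024/3121] → run C
t=3: vr[B=4145/3121 C=4145/3121 H=4145/3121] → run B
t=4: vr[B=4584479/1045535 C=4145/3121 H=4145/3121] → run C
t=5: vr[B=4584479/1045535 C=7266/3121 D=4145/3121 G=4145/3121 H=4145/3121] → run D
t=6: vr[B=4584479/1045535 C=7266/3121 D=11448599/6213911 G=4145/3121 H=4145/3121] → run G
t=7: vr[B=4584479/1045535 C=7266/3121 D=11448599/6213911 G=7266/3121 H=4145/3121] → run H
t=8: vr[B=4584479/1045535 C=7266/3121 D=11448599/6213911 G=7266/3121 H=1648701/639805] → run D
t=9: vr[B=4584479/1045535 C=7266/3121 D=14644503/6213911 G=7266/3121 H=1648701/639805] → run C
t=10: vr[B=4584479/1045535 C=10387/3121 D=14644503/6213911 G=7266/3121 H=1648701/639805] → run G
t=11: vr[B=4584479/1045535 C=10387/3121 D=14644503/6213911 G=10387/3121 H=1648701/639805] → run D
t=12: vr[B=4584479/1045535 C=10387/3121 D=17840407/6213911 G=10387/3121 H=1648701/639805] → run H
t=13: vr[B=4584479/1045535 C=10387/3121 D=17840407/6213911 G=10387/3121 H=2447677/639805] → run D
t=14: vr[B=4584479/1045535 C=10387/3121 D=21036311/6213911 G=10387/3121 H=2447677/639805] → run C
t=15: vr[B=4584479/1045535 C=13508/3121 D=21036311/6213911 G=10387/3121 H=2447677/639805] → run G
t=16: vr[B=4584479/1045535 C=13508/3121 D=21036311/6213911 G=13508/3121 H=2447677/639805] → run D
t=17: vr[B=4584479/1045535 C=13508/3121 D=24232215/6213911 G=13508/3121 H=2447677/639805] → run H
t=18: vr[B=4584479/1045535 C=13508/3121 D=24232215/6213911 G=13508/3121 H=3246653/639805] → run D
t=19: vr[B=4584479/1045535 C=13508/3121 D=27428119/6213911 G=13508/3121 H=3246653/639805] → run C
t=20: vr[B=4584479/1045535 C=16629/3121 D=27428119/6213911 G=13508/3121 H=3246653/639805] → run G
t=21: vr[B=4584479/1045535 C=16629/3121 D=27428119/6213911 H=3246653/639805] → run B
t=22: vr[B=7780383/1045535 C=16629/3121 D=27428119/6213911 H=3246653/639805] → run D
t=23: vr[B=7780383/1045535 C=16629/3121 H=3246653/639805] → run H
t=24: vr[B=7780383/1045535 C=16629/3121 H=4045629/639805] → run C
t=25: vr[B=7780383/1045535 C=19750/3121 H=4045629/639805] → run H
t=26: vr[B=7780383/1045535 C=19750/3121 H=968921/127961] → run C
t=27: vr[B=7780383/1045535 C=22871/3121 H=968921/127961] → run C
t=28: vr[B=7780383/1045535 H=968921/127961] → run B
t=29: vr[B=10976287/1045535 H=968921/127961] → run H
t=30: vr[B=10976287/1045535 H=5643581/639805] → run H
t=31: vr[B=10976287/1045535] → run B
t=32: vr[B=14172191/1045535] → run B
t=33: vr[B=3473619/209107] → run B
t=34: (idle)
t=35: (idle)
t=36: (idle)
t=37: (idle)
t=38: (idle)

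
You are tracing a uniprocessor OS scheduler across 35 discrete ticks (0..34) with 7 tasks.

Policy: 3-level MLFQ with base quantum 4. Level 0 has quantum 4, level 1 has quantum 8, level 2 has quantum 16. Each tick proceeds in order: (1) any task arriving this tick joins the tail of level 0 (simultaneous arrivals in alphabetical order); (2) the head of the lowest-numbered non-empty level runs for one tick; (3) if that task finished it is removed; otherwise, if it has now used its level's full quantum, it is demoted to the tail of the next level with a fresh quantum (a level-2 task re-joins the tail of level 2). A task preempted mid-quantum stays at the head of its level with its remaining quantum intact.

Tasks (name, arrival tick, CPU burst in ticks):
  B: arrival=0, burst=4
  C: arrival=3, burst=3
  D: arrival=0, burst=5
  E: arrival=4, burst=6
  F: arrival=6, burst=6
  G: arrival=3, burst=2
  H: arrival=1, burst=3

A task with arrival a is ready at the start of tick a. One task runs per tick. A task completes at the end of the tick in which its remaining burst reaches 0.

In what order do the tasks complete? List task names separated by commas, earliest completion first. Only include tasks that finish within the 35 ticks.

completion order = B, H, C, G, D, E, F

t=0: L0/L1/L2 = BD/-/- → run B
t=1: L0/L1/L2 = BDH/-/- → run B
t=2: L0/L1/L2 = BDH/-/- → run B
t=3: L0/L1/L2 = BDHCG/-/- → run B
t=4: L0/L1/L2 = DHCGE/-/- → run D
t=5: L0/L1/L2 = DHCGE/-/- → run D
t=6: L0/L1/L2 = DHCGEF/-/- → run D
t=7: L0/L1/L2 = DHCGEF/-/- → run D
t=8: L0/L1/L2 = HCGEF/D/- → run H
t=9: L0/L1/L2 = HCGEF/D/- → run H
t=10: L0/L1/L2 = HCGEF/D/- → run H
t=11: L0/L1/L2 = CGEF/D/- → run C
t=12: L0/L1/L2 = CGEF/D/- → run C
t=13: L0/L1/L2 = CGEF/D/- → run C
t=14: L0/L1/L2 = GEF/D/- → run G
t=15: L0/L1/L2 = GEF/D/- → run G
t=16: L0/L1/L2 = EF/D/- → run E
t=17: L0/L1/L2 = EF/D/- → run E
t=18: L0/L1/L2 = EF/D/- → run E
t=19: L0/L1/L2 = EF/D/- → run E
t=20: L0/L1/L2 = F/DE/- → run F
t=21: L0/L1/L2 = F/DE/- → run F
t=22: L0/L1/L2 = F/DE/- → run F
t=23: L0/L1/L2 = F/DE/- → run F
t=24: L0/L1/L2 = -/DEF/- → run D
t=25: L0/L1/L2 = -/EF/- → run E
t=26: L0/L1/L2 = -/EF/- → run E
t=27: L0/L1/L2 = -/F/- → run F
t=28: L0/L1/L2 = -/F/- → run F
t=29: (idle)
t=30: (idle)
t=31: (idle)
t=32: (idle)
t=33: (idle)
t=34: (idle)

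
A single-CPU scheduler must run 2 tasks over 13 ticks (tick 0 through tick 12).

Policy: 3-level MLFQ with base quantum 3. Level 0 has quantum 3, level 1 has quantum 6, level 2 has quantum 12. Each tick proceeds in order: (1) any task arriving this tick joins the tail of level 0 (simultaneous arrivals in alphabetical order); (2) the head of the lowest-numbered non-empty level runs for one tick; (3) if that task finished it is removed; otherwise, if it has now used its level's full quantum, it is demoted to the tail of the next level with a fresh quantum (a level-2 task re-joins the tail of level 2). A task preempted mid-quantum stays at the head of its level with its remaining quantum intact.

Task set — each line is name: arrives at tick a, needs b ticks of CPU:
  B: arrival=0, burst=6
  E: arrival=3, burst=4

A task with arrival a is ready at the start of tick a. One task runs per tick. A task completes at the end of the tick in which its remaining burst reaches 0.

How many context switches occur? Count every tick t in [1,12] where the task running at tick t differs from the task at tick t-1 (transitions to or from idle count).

context switches = 4

t=0: L0/L1/L2 = B/-/- → run B
t=1: L0/L1/L2 = B/-/- → run B
t=2: L0/L1/L2 = B/-/- → run B
t=3: L0/L1/L2 = E/B/- → run E
t=4: L0/L1/L2 = E/B/- → run E
t=5: L0/L1/L2 = E/B/- → run E
t=6: L0/L1/L2 = -/BE/- → run B
t=7: L0/L1/L2 = -/BE/- → run B
t=8: L0/L1/L2 = -/BE/- → run B
t=9: L0/L1/L2 = -/E/- → run E
t=10: (idle)
t=11: (idle)
t=12: (idle)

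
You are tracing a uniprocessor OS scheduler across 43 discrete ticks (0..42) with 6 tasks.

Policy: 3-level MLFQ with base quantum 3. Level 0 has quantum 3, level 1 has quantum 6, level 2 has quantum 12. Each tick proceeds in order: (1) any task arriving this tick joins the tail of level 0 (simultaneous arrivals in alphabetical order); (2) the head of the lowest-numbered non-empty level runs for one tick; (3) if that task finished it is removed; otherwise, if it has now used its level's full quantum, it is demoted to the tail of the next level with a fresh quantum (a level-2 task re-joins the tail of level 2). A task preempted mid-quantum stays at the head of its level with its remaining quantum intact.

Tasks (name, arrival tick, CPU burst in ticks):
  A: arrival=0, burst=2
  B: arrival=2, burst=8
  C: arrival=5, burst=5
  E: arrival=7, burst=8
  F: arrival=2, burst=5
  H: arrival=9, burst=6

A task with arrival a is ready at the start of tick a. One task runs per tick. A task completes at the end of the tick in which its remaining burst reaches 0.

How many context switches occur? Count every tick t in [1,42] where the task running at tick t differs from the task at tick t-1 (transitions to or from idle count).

t=0: L0/L1/L2 = A/-/- → run A
t=1: L0/L1/L2 = A/-/- → run A
t=2: L0/L1/L2 = BF/-/- → run B
t=3: L0/L1/L2 = BF/-/- → run B
t=4: L0/L1/L2 = BF/-/- → run B
t=5: L0/L1/L2 = FC/B/- → run F
t=6: L0/L1/L2 = FC/B/- → run F
t=7: L0/L1/L2 = FCE/B/- → run F
t=8: L0/L1/L2 = CE/BF/- → run C
t=9: L0/L1/L2 = CEH/BF/- → run C
t=10: L0/L1/L2 = CEH/BF/- → run C
t=11: L0/L1/L2 = EH/BFC/- → run E
t=12: L0/L1/L2 = EH/BFC/- → run E
t=13: L0/L1/L2 = EH/BFC/- → run E
t=14: L0/L1/L2 = H/BFCE/- → run H
t=15: L0/L1/L2 = H/BFCE/- → run H
t=16: L0/L1/L2 = H/BFCE/- → run H
t=17: L0/L1/L2 = -/BFCEH/- → run B
t=18: L0/L1/L2 = -/BFCEH/- → run B
t=19: L0/L1/L2 = -/BFCEH/- → run B
t=20: L0/L1/L2 = -/BFCEH/- → run B
t=21: L0/L1/L2 = -/BFCEH/- → run B
t=22: L0/L1/L2 = -/FCEH/- → run F
t=23: L0/L1/L2 = -/FCEH/- → run F
t=24: L0/L1/L2 = -/CEH/- → run C
t=25: L0/L1/L2 = -/CEH/- → run C
t=26: L0/L1/L2 = -/EH/- → run E
t=27: L0/L1/L2 = -/EH/- → run E
t=28: L0/L1/L2 = -/EH/- → run E
t=29: L0/L1/L2 = -/EH/- → run E
t=30: L0/L1/L2 = -/EH/- → run E
t=31: L0/L1/L2 = -/H/- → run H
t=32: L0/L1/L2 = -/H/- → run H
t=33: L0/L1/L2 = -/H/- → run H
t=34: (idle)
t=35: (idle)
t=36: (idle)
t=37: (idle)
t=38: (idle)
t=39: (idle)
t=40: (idle)
t=41: (idle)
t=42: (idle)

context switches = 11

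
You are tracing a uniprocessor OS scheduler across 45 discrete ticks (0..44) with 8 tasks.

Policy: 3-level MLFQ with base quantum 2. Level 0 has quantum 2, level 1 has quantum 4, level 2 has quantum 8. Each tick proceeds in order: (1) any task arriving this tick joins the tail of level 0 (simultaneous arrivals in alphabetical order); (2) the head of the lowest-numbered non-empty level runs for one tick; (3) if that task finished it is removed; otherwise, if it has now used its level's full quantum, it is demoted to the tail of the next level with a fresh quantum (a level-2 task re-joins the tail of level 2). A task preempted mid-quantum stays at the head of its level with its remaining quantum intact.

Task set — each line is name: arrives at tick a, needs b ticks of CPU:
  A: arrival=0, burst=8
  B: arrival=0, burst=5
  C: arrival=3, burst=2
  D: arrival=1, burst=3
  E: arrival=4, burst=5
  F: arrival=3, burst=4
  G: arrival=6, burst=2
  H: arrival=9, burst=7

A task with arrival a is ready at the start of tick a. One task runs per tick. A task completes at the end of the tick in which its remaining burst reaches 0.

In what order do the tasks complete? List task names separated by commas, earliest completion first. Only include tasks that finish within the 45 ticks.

completion order = C, G, B, D, F, E, A, H

t=0: L0/L1/L2 = AB/-/- → run A
t=1: L0/L1/L2 = ABD/-/- → run A
t=2: L0/L1/L2 = BD/A/- → run B
t=3: L0/L1/L2 = BDCF/A/- → run B
t=4: L0/L1/L2 = DCFE/AB/- → run D
t=5: L0/L1/L2 = DCFE/AB/- → run D
t=6: L0/L1/L2 = CFEG/ABD/- → run C
t=7: L0/L1/L2 = CFEG/ABD/- → run C
t=8: L0/L1/L2 = FEG/ABD/- → run F
t=9: L0/L1/L2 = FEGH/ABD/- → run F
t=10: L0/L1/L2 = EGH/ABDF/- → run E
t=11: L0/L1/L2 = EGH/ABDF/- → run E
t=12: L0/L1/L2 = GH/ABDFE/- → run G
t=13: L0/L1/L2 = GH/ABDFE/- → run G
t=14: L0/L1/L2 = H/ABDFE/- → run H
t=15: L0/L1/L2 = H/ABDFE/- → run H
t=16: L0/L1/L2 = -/ABDFEH/- → run A
t=17: L0/L1/L2 = -/ABDFEH/- → run A
t=18: L0/L1/L2 = -/ABDFEH/- → run A
t=19: L0/L1/L2 = -/ABDFEH/- → run A
t=20: L0/L1/L2 = -/BDFEH/A → run B
t=21: L0/L1/L2 = -/BDFEH/A → run B
t=22: L0/L1/L2 = -/BDFEH/A → run B
t=23: L0/L1/L2 = -/DFEH/A → run D
t=24: L0/L1/L2 = -/FEH/A → run F
t=25: L0/L1/L2 = -/FEH/A → run F
t=26: L0/L1/L2 = -/EH/A → run E
t=27: L0/L1/L2 = -/EH/A → run E
t=28: L0/L1/L2 = -/EH/A → run E
t=29: L0/L1/L2 = -/H/A → run H
t=30: L0/L1/L2 = -/H/A → run H
t=31: L0/L1/L2 = -/H/A → run H
t=32: L0/L1/L2 = -/H/A → run H
t=33: L0/L1/L2 = -/-/AH → run A
t=34: L0/L1/L2 = -/-/AH → run A
t=35: L0/L1/L2 = -/-/H → run H
t=36: (idle)
t=37: (idle)
t=38: (idle)
t=39: (idle)
t=40: (idle)
t=41: (idle)
t=42: (idle)
t=43: (idle)
t=44: (idle)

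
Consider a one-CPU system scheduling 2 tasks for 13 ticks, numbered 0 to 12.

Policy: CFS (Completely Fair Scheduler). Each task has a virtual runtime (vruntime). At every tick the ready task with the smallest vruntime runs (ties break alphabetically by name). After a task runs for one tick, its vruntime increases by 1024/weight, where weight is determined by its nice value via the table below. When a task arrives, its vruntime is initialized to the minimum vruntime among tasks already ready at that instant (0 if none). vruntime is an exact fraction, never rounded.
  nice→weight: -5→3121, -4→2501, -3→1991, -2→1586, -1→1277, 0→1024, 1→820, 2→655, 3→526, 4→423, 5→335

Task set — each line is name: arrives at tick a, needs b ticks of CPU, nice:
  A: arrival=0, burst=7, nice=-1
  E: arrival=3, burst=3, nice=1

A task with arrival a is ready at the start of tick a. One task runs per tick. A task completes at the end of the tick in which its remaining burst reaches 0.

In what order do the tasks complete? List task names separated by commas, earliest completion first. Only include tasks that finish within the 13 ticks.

completion order = A, E

t=0: vr[A=0] → run A
t=1: vr[A=1024/1277] → run A
t=2: vr[A=2048/1277] → run A
t=3: vr[A=3072/1277 E=3072/1277] → run A
t=4: vr[A=4096/1277 E=3072/1277] → run E
t=5: vr[A=4096/1277 E=956672/261785] → run A
t=6: vr[A=5120/1277 E=956672/261785] → run E
t=7: vr[A=5120/1277 E=1283584/261785] → run A
t=8: vr[A=6144/1277 E=1283584/261785] → run A
t=9: vr[E=1283584/261785] → run E
t=10: (idle)
t=11: (idle)
t=12: (idle)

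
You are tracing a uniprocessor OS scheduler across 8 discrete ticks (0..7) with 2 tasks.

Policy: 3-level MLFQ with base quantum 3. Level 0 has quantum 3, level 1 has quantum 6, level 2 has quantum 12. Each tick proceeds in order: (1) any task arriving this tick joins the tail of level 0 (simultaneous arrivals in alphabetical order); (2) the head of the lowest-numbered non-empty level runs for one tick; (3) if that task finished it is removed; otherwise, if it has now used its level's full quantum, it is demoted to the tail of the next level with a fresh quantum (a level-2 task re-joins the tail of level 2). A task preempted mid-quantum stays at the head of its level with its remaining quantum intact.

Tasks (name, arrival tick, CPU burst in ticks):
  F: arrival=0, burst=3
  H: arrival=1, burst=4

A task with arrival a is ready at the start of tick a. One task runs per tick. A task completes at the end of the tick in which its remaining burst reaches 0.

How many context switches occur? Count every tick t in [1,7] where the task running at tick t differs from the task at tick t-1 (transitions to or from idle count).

context switches = 2

t=0: L0/L1/L2 = F/-/- → run F
t=1: L0/L1/L2 = FH/-/- → run F
t=2: L0/L1/L2 = FH/-/- → run F
t=3: L0/L1/L2 = H/-/- → run H
t=4: L0/L1/L2 = H/-/- → run H
t=5: L0/L1/L2 = H/-/- → run H
t=6: L0/L1/L2 = -/H/- → run H
t=7: (idle)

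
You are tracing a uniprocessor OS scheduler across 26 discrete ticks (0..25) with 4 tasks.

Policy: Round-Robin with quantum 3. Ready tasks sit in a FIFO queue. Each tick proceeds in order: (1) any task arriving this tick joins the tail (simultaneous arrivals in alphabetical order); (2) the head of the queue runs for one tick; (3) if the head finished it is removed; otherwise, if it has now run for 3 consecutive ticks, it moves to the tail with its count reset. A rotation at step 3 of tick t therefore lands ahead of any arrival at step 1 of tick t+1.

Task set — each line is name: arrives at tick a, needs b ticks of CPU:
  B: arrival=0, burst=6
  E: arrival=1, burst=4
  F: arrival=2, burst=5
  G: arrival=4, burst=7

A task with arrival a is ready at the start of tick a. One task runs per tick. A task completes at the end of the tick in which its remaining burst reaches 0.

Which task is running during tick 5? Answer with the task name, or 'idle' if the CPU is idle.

running at tick 5 = E

t=0: queue=[B] q_used=0 → run B
t=1: queue=[B,E] q_used=1 → run B
t=2: queue=[B,E,F] q_used=2 → run B
t=3: queue=[E,F,B] q_used=0 → run E
t=4: queue=[E,F,B,G] q_used=1 → run E
t=5: queue=[E,F,B,G] q_used=2 → run E
t=6: queue=[F,B,G,E] q_used=0 → run F
t=7: queue=[F,B,G,E] q_used=1 → run F
t=8: queue=[F,B,G,E] q_used=2 → run F
t=9: queue=[B,G,E,F] q_used=0 → run B
t=10: queue=[B,G,E,F] q_used=1 → run B
t=11: queue=[B,G,E,F] q_used=2 → run B
t=12: queue=[G,E,F] q_used=0 → run G
t=13: queue=[G,E,F] q_used=1 → run G
t=14: queue=[G,E,F] q_used=2 → run G
t=15: queue=[E,F,G] q_used=0 → run E
t=16: queue=[F,G] q_used=0 → run F
t=17: queue=[F,G] q_used=1 → run F
t=18: queue=[G] q_used=0 → run G
t=19: queue=[G] q_used=1 → run G
t=20: queue=[G] q_used=2 → run G
t=21: queue=[G] q_used=0 → run G
t=22: (idle)
t=23: (idle)
t=24: (idle)
t=25: (idle)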